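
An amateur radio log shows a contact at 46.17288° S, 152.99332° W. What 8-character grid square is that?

Add 180° to longitude and 90° to latitude: 27.00668, 43.82712.
Field (20°×10°, letters A–R): lon ⌊27.00668/20⌋ = 1 → B; lat ⌊43.82712/10⌋ = 4 → E.
Square (2°×1°, digits 0–9): lon ⌊7.00668/2⌋ = 3; lat ⌊3.82712/1⌋ = 3.
Subsquare (5′×2.5′, letters a–x): lon ⌊1.00668/0.0833333⌋ = 12 → m; lat ⌊0.82712/0.0416667⌋ = 19 → t.
Extended square (30″×15″, digits 0–9): lon ⌊0.00668/0.00833333⌋ = 0; lat ⌊0.03545/0.00416667⌋ = 8.

BE33mt08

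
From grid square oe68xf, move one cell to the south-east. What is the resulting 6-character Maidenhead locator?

OE78ae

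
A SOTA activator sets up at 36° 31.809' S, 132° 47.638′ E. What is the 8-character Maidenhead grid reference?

Add 180° to longitude and 90° to latitude: 312.79397, 53.46985.
Field: lon ⌊312.79397/20⌋ = 15 → P; lat ⌊53.46985/10⌋ = 5 → F.
Square: lon ⌊12.79397/2⌋ = 6; lat ⌊3.46985/1⌋ = 3.
Subsquare: lon ⌊0.79397/0.0833333⌋ = 9 → j; lat ⌊0.46985/0.0416667⌋ = 11 → l.
Extended square: lon ⌊0.04397/0.00833333⌋ = 5; lat ⌊0.01152/0.00416667⌋ = 2.

PF63jl52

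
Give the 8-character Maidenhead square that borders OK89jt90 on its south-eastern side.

Longitude extended square 9; +1 → 10, wraps to 0, carry into subsquare.
Longitude subsquare j = 9; +1 → 10 = k.
Latitude extended square 0; −1 → -1, wraps to 9, carry into subsquare.
Latitude subsquare t = 19; −1 → 18 = s.

OK89ks09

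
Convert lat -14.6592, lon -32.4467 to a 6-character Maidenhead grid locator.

Shift to the Maidenhead origin (180°W, 90°S): lon 147.5533, lat 75.3408.
Field (20°×10°, letters A–R): 147.5533/20 → 7 → H, 75.3408/10 → 7 → H; chars HH.
Square (2°×1°, digits 0–9): 7.5533/2 → 3, 5.3408/1 → 5; chars 35.
Subsquare (5′×2.5′, letters a–x): 1.5533/0.0833333 → 18 → s, 0.3408/0.0416667 → 8 → i; chars si.

HH35si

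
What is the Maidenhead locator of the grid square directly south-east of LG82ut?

Longitude subsquare u = 20; +1 → 21 = v.
Latitude subsquare t = 19; −1 → 18 = s.

LG82vs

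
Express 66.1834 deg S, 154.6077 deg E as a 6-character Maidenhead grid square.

Offset from 180°W / 90°S: lon 334.6077°, lat 23.8166°.
Field: 334.6077/20 → 16 → Q, 23.8166/10 → 2 → C; chars QC.
Square: 14.6077/2 → 7, 3.8166/1 → 3; chars 73.
Subsquare: 0.6077/0.0833333 → 7 → h, 0.8166/0.0416667 → 19 → t; chars ht.

QC73ht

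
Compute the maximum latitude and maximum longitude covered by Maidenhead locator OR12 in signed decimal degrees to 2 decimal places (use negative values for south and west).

83.00, 104.00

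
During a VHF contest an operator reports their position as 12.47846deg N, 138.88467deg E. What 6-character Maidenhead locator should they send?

PK92kl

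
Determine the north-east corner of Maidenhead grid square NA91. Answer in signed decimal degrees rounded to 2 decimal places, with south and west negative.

Field N=13, A=0: +13·20° lon, +0·10° lat → SW at lon 80°, lat -90°.
Square 9, 1: +9·2° lon, +1·1° lat → SW at lon 98°, lat -89°.
Cell spans 2° lon × 1° lat. NE corner is SW corner plus one full cell.
latitude -88.00, longitude 100.00.

-88.00, 100.00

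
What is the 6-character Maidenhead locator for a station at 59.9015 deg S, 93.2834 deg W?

Offset from 180°W / 90°S: lon 86.7166°, lat 30.0985°.
Field (20°×10°, letters A–R): lon ⌊86.7166/20⌋ = 4 → E; lat ⌊30.0985/10⌋ = 3 → D.
Square (2°×1°, digits 0–9): lon ⌊6.7166/2⌋ = 3; lat ⌊0.0985/1⌋ = 0.
Subsquare (5′×2.5′, letters a–x): lon ⌊0.7166/0.0833333⌋ = 8 → i; lat ⌊0.0985/0.0416667⌋ = 2 → c.

ED30ic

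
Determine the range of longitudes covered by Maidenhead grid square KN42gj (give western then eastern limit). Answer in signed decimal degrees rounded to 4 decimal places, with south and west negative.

28.5000, 28.5833

Field K=10, N=13: +10·20° lon, +13·10° lat → SW at lon 20°, lat 40°.
Square 4, 2: +4·2° lon, +2·1° lat → SW at lon 28°, lat 42°.
Subsquare g=6, j=9: +6·0.0833333° lon, +9·0.0416667° lat → SW at lon 28.5°, lat 42.375°.
Cell spans 0.0833333° lon × 0.0416667° lat.
west 28.5000, east 28.5833.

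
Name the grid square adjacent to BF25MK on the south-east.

BF25nj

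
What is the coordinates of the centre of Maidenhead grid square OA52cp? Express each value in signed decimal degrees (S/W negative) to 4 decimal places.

-87.3542, 110.2083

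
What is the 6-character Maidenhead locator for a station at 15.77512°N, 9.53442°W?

Shift to the Maidenhead origin (180°W, 90°S): lon 170.4656, lat 105.7751.
Field: 170.4656/20 → 8 → I, 105.7751/10 → 10 → K; chars IK.
Square: 10.4656/2 → 5, 5.7751/1 → 5; chars 55.
Subsquare: 0.4656/0.0833333 → 5 → f, 0.7751/0.0416667 → 18 → s; chars fs.

IK55fs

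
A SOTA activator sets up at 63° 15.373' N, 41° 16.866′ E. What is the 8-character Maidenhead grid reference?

LP03pg31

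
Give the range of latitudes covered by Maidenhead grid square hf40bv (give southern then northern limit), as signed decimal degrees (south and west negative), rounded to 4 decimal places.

-39.1250, -39.0833

Field H=7, F=5: +7·20° lon, +5·10° lat → SW at lon -40°, lat -40°.
Square 4, 0: +4·2° lon, +0·1° lat → SW at lon -32°, lat -40°.
Subsquare b=1, v=21: +1·0.0833333° lon, +21·0.0416667° lat → SW at lon -31.9167°, lat -39.125°.
Cell spans 0.0833333° lon × 0.0416667° lat.
south -39.1250, north -39.0833.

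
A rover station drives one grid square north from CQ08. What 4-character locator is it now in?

CQ09

Latitude square 8; +1 → 9.
The longitude characters are unchanged.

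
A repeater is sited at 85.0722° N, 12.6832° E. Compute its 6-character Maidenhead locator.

Add 180° to longitude and 90° to latitude: 192.6832, 175.0722.
Field: 192.6832/20 → 9 → J, 175.0722/10 → 17 → R; chars JR.
Square: 12.6832/2 → 6, 5.0722/1 → 5; chars 65.
Subsquare: 0.6832/0.0833333 → 8 → i, 0.0722/0.0416667 → 1 → b; chars ib.

JR65ib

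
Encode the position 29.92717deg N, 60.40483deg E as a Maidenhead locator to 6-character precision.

Offset from 180°W / 90°S: lon 240.4048°, lat 119.9272°.
Field: 240.4048/20 → 12 → M, 119.9272/10 → 11 → L; chars ML.
Square: 0.4048/2 → 0, 9.9272/1 → 9; chars 09.
Subsquare: 0.4048/0.0833333 → 4 → e, 0.9272/0.0416667 → 22 → w; chars ew.

ML09ew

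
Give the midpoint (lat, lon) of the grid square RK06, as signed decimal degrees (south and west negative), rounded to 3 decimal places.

Field R=17, K=10: +17·20° lon, +10·10° lat → SW at lon 160°, lat 10°.
Square 0, 6: +0·2° lon, +6·1° lat → SW at lon 160°, lat 16°.
Cell spans 2° lon × 1° lat. Centre is SW corner plus half of each.
latitude 16.500, longitude 161.000.

16.500, 161.000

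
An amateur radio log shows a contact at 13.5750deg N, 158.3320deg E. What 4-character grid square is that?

QK93

Offset from 180°W / 90°S: lon 338.33°, lat 103.58°.
Field: lon ⌊338.33/20⌋ = 16 → Q; lat ⌊103.58/10⌋ = 10 → K.
Square: lon ⌊18.33/2⌋ = 9; lat ⌊3.58/1⌋ = 3.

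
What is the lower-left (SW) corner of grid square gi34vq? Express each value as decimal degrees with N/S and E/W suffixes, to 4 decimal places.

Field G=6, I=8: +6·20° lon, +8·10° lat → SW at lon -60°, lat -10°.
Square 3, 4: +3·2° lon, +4·1° lat → SW at lon -54°, lat -6°.
Subsquare v=21, q=16: +21·0.0833333° lon, +16·0.0416667° lat → SW at lon -52.25°, lat -5.33333°.
latitude 5.3333° S, longitude 52.2500° W.

5.3333° S, 52.2500° W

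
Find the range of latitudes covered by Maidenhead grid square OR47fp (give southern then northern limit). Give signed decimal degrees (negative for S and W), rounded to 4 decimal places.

Field O=14, R=17: +14·20° lon, +17·10° lat → SW at lon 100°, lat 80°.
Square 4, 7: +4·2° lon, +7·1° lat → SW at lon 108°, lat 87°.
Subsquare f=5, p=15: +5·0.0833333° lon, +15·0.0416667° lat → SW at lon 108.417°, lat 87.625°.
Cell spans 0.0833333° lon × 0.0416667° lat.
south 87.6250, north 87.6667.

87.6250, 87.6667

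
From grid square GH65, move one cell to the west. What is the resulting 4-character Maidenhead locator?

GH55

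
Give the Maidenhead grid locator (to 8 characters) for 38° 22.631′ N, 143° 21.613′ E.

Shift to the Maidenhead origin (180°W, 90°S): lon 323.36022, lat 128.37718.
Field: lon ⌊323.36022/20⌋ = 16 → Q; lat ⌊128.37718/10⌋ = 12 → M.
Square: lon ⌊3.36022/2⌋ = 1; lat ⌊8.37718/1⌋ = 8.
Subsquare: lon ⌊1.36022/0.0833333⌋ = 16 → q; lat ⌊0.37718/0.0416667⌋ = 9 → j.
Extended square: lon ⌊0.02688/0.00833333⌋ = 3; lat ⌊0.00218/0.00416667⌋ = 0.

QM18qj30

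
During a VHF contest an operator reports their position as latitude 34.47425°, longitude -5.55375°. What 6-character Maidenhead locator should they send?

IM74fl

Shift to the Maidenhead origin (180°W, 90°S): lon 174.4462, lat 124.4742.
Field: lon ⌊174.4462/20⌋ = 8 → I; lat ⌊124.4742/10⌋ = 12 → M.
Square: lon ⌊14.4462/2⌋ = 7; lat ⌊4.4742/1⌋ = 4.
Subsquare: lon ⌊0.4462/0.0833333⌋ = 5 → f; lat ⌊0.4742/0.0416667⌋ = 11 → l.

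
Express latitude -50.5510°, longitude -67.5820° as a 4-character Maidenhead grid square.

FD69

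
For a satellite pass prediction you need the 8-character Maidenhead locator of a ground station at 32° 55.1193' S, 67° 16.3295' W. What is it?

Add 180° to longitude and 90° to latitude: 112.72784, 57.08134.
Field: lon ⌊112.72784/20⌋ = 5 → F; lat ⌊57.08134/10⌋ = 5 → F.
Square: lon ⌊12.72784/2⌋ = 6; lat ⌊7.08134/1⌋ = 7.
Subsquare: lon ⌊0.72784/0.0833333⌋ = 8 → i; lat ⌊0.08134/0.0416667⌋ = 1 → b.
Extended square: lon ⌊0.06117/0.00833333⌋ = 7; lat ⌊0.03968/0.00416667⌋ = 9.

FF67ib79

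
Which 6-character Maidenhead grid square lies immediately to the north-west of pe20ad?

Longitude subsquare a = 0; −1 → -1, wraps to 23 = x, carry into square.
Longitude square 2; −1 → 1.
Latitude subsquare d = 3; +1 → 4 = e.

PE10xe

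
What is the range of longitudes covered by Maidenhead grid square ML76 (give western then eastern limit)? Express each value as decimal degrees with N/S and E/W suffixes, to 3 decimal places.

Field M=12, L=11: +12·20° lon, +11·10° lat → SW at lon 60°, lat 20°.
Square 7, 6: +7·2° lon, +6·1° lat → SW at lon 74°, lat 26°.
Cell spans 2° lon × 1° lat.
west 74.000° E, east 76.000° E.

74.000° E, 76.000° E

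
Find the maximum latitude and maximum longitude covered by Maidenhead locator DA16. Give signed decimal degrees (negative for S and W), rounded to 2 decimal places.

Field D=3, A=0: +3·20° lon, +0·10° lat → SW at lon -120°, lat -90°.
Square 1, 6: +1·2° lon, +6·1° lat → SW at lon -118°, lat -84°.
Cell spans 2° lon × 1° lat. NE corner is SW corner plus one full cell.
latitude -83.00, longitude -116.00.

-83.00, -116.00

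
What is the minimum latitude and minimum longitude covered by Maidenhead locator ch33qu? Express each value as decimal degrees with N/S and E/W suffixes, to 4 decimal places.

16.1667° S, 132.6667° W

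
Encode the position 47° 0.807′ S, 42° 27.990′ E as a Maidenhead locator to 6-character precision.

LE12fx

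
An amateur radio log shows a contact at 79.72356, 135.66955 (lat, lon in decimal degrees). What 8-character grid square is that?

PQ79ur03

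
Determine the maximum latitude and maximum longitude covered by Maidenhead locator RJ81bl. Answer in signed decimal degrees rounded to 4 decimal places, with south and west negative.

1.5000, 176.1667

Field R=17, J=9: +17·20° lon, +9·10° lat → SW at lon 160°, lat 0°.
Square 8, 1: +8·2° lon, +1·1° lat → SW at lon 176°, lat 1°.
Subsquare b=1, l=11: +1·0.0833333° lon, +11·0.0416667° lat → SW at lon 176.083°, lat 1.45833°.
Cell spans 0.0833333° lon × 0.0416667° lat. NE corner is SW corner plus one full cell.
latitude 1.5000, longitude 176.1667.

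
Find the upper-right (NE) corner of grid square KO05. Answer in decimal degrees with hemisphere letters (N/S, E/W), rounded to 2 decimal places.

56.00° N, 22.00° E

Field K=10, O=14: +10·20° lon, +14·10° lat → SW at lon 20°, lat 50°.
Square 0, 5: +0·2° lon, +5·1° lat → SW at lon 20°, lat 55°.
Cell spans 2° lon × 1° lat. NE corner is SW corner plus one full cell.
latitude 56.00° N, longitude 22.00° E.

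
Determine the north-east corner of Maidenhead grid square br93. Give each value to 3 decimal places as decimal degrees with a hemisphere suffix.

84.000° N, 140.000° W

Field B=1, R=17: +1·20° lon, +17·10° lat → SW at lon -160°, lat 80°.
Square 9, 3: +9·2° lon, +3·1° lat → SW at lon -142°, lat 83°.
Cell spans 2° lon × 1° lat. NE corner is SW corner plus one full cell.
latitude 84.000° N, longitude 140.000° W.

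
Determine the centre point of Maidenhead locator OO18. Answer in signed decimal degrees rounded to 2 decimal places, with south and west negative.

Field O=14, O=14: +14·20° lon, +14·10° lat → SW at lon 100°, lat 50°.
Square 1, 8: +1·2° lon, +8·1° lat → SW at lon 102°, lat 58°.
Cell spans 2° lon × 1° lat. Centre is SW corner plus half of each.
latitude 58.50, longitude 103.00.

58.50, 103.00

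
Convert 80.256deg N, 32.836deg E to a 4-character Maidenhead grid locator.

KR60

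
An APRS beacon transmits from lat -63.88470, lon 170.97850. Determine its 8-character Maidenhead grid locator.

Add 180° to longitude and 90° to latitude: 350.97850, 26.11530.
Field: 350.97850/20 → 17 → R, 26.11530/10 → 2 → C; chars RC.
Square: 10.97850/2 → 5, 6.11530/1 → 6; chars 56.
Subsquare: 0.97850/0.0833333 → 11 → l, 0.11530/0.0416667 → 2 → c; chars lc.
Extended square: 0.06183/0.00833333 → 7, 0.03197/0.00416667 → 7; chars 77.

RC56lc77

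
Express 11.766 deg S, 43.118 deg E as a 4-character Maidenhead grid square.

Shift to the Maidenhead origin (180°W, 90°S): lon 223.12, lat 78.23.
Field: lon ⌊223.12/20⌋ = 11 → L; lat ⌊78.23/10⌋ = 7 → H.
Square: lon ⌊3.12/2⌋ = 1; lat ⌊8.23/1⌋ = 8.

LH18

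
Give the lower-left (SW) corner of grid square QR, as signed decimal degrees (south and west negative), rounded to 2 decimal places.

Field Q=16, R=17: +16·20° lon, +17·10° lat → SW at lon 140°, lat 80°.
latitude 80.00, longitude 140.00.

80.00, 140.00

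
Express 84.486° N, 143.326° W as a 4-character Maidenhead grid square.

BR84

Shift to the Maidenhead origin (180°W, 90°S): lon 36.67, lat 174.49.
Field: lon ⌊36.67/20⌋ = 1 → B; lat ⌊174.49/10⌋ = 17 → R.
Square: lon ⌊16.67/2⌋ = 8; lat ⌊4.49/1⌋ = 4.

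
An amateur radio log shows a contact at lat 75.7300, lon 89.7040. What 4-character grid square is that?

NQ45

Shift to the Maidenhead origin (180°W, 90°S): lon 269.70, lat 165.73.
Field: 269.70/20 → 13 → N, 165.73/10 → 16 → Q; chars NQ.
Square: 9.70/2 → 4, 5.73/1 → 5; chars 45.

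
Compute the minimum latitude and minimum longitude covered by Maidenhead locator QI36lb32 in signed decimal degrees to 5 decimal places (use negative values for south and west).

-3.95000, 146.94167

Field Q=16, I=8: +16·20° lon, +8·10° lat → SW at lon 140°, lat -10°.
Square 3, 6: +3·2° lon, +6·1° lat → SW at lon 146°, lat -4°.
Subsquare l=11, b=1: +11·0.0833333° lon, +1·0.0416667° lat → SW at lon 146.917°, lat -3.95833°.
Extended square 3, 2: +3·0.00833333° lon, +2·0.00416667° lat → SW at lon 146.942°, lat -3.95°.
latitude -3.95000, longitude 146.94167.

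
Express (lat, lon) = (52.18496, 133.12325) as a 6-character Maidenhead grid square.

PO62ne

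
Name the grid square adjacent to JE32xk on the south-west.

Longitude subsquare x = 23; −1 → 22 = w.
Latitude subsquare k = 10; −1 → 9 = j.

JE32wj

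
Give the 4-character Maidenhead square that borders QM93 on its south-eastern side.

Longitude square 9; +1 → 10, wraps to 0, carry into field.
Longitude field Q = 16; +1 → 17 = R.
Latitude square 3; −1 → 2.

RM02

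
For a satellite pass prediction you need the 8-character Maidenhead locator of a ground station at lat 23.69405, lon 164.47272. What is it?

RL23fq66

Add 180° to longitude and 90° to latitude: 344.47272, 113.69405.
Field: 344.47272/20 → 17 → R, 113.69405/10 → 11 → L; chars RL.
Square: 4.47272/2 → 2, 3.69405/1 → 3; chars 23.
Subsquare: 0.47272/0.0833333 → 5 → f, 0.69405/0.0416667 → 16 → q; chars fq.
Extended square: 0.05605/0.00833333 → 6, 0.02738/0.00416667 → 6; chars 66.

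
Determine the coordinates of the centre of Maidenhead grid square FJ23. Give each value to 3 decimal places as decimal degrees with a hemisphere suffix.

Field F=5, J=9: +5·20° lon, +9·10° lat → SW at lon -80°, lat 0°.
Square 2, 3: +2·2° lon, +3·1° lat → SW at lon -76°, lat 3°.
Cell spans 2° lon × 1° lat. Centre is SW corner plus half of each.
latitude 3.500° N, longitude 75.000° W.

3.500° N, 75.000° W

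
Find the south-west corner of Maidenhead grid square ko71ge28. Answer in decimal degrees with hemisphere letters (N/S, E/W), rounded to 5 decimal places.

51.20000° N, 34.51667° E

Field K=10, O=14: +10·20° lon, +14·10° lat → SW at lon 20°, lat 50°.
Square 7, 1: +7·2° lon, +1·1° lat → SW at lon 34°, lat 51°.
Subsquare g=6, e=4: +6·0.0833333° lon, +4·0.0416667° lat → SW at lon 34.5°, lat 51.1667°.
Extended square 2, 8: +2·0.00833333° lon, +8·0.00416667° lat → SW at lon 34.5167°, lat 51.2°.
latitude 51.20000° N, longitude 34.51667° E.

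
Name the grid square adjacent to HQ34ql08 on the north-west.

Longitude extended square 0; −1 → -1, wraps to 9, carry into subsquare.
Longitude subsquare q = 16; −1 → 15 = p.
Latitude extended square 8; +1 → 9.

HQ34pl99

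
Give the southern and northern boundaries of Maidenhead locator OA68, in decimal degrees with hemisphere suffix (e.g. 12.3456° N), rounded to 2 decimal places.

Field O=14, A=0: +14·20° lon, +0·10° lat → SW at lon 100°, lat -90°.
Square 6, 8: +6·2° lon, +8·1° lat → SW at lon 112°, lat -82°.
Cell spans 2° lon × 1° lat.
south 82.00° S, north 81.00° S.

82.00° S, 81.00° S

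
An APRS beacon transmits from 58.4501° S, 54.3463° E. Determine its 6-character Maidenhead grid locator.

Shift to the Maidenhead origin (180°W, 90°S): lon 234.3463, lat 31.5499.
Field (20°×10°, letters A–R): 234.3463/20 → 11 → L, 31.5499/10 → 3 → D; chars LD.
Square (2°×1°, digits 0–9): 14.3463/2 → 7, 1.5499/1 → 1; chars 71.
Subsquare (5′×2.5′, letters a–x): 0.3463/0.0833333 → 4 → e, 0.5499/0.0416667 → 13 → n; chars en.

LD71en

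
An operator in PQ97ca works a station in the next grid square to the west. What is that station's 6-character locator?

PQ97ba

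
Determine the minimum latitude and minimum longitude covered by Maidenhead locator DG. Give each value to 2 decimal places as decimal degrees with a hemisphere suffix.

Field D=3, G=6: +3·20° lon, +6·10° lat → SW at lon -120°, lat -30°.
latitude 30.00° S, longitude 120.00° W.

30.00° S, 120.00° W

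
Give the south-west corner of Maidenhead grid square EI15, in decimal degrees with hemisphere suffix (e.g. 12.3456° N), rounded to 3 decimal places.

Field E=4, I=8: +4·20° lon, +8·10° lat → SW at lon -100°, lat -10°.
Square 1, 5: +1·2° lon, +5·1° lat → SW at lon -98°, lat -5°.
latitude 5.000° S, longitude 98.000° W.

5.000° S, 98.000° W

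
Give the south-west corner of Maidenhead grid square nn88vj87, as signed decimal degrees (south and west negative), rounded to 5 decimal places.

Field N=13, N=13: +13·20° lon, +13·10° lat → SW at lon 80°, lat 40°.
Square 8, 8: +8·2° lon, +8·1° lat → SW at lon 96°, lat 48°.
Subsquare v=21, j=9: +21·0.0833333° lon, +9·0.0416667° lat → SW at lon 97.75°, lat 48.375°.
Extended square 8, 7: +8·0.00833333° lon, +7·0.00416667° lat → SW at lon 97.8167°, lat 48.4042°.
latitude 48.40417, longitude 97.81667.

48.40417, 97.81667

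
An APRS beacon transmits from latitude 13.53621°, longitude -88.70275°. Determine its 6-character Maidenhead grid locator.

Offset from 180°W / 90°S: lon 91.2973°, lat 103.5362°.
Field (20°×10°, letters A–R): lon ⌊91.2973/20⌋ = 4 → E; lat ⌊103.5362/10⌋ = 10 → K.
Square (2°×1°, digits 0–9): lon ⌊11.2973/2⌋ = 5; lat ⌊3.5362/1⌋ = 3.
Subsquare (5′×2.5′, letters a–x): lon ⌊1.2973/0.0833333⌋ = 15 → p; lat ⌊0.5362/0.0416667⌋ = 12 → m.

EK53pm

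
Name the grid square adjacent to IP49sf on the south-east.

IP49te

Longitude subsquare s = 18; +1 → 19 = t.
Latitude subsquare f = 5; −1 → 4 = e.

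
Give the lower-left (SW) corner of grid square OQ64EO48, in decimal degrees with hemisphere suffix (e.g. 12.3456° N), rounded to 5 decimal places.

74.61667° N, 112.36667° E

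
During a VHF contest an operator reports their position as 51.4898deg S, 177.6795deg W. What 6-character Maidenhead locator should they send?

Offset from 180°W / 90°S: lon 2.3205°, lat 38.5102°.
Field: 2.3205/20 → 0 → A, 38.5102/10 → 3 → D; chars AD.
Square: 2.3205/2 → 1, 8.5102/1 → 8; chars 18.
Subsquare: 0.3205/0.0833333 → 3 → d, 0.5102/0.0416667 → 12 → m; chars dm.

AD18dm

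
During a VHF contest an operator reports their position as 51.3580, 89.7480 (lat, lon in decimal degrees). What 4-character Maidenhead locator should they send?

NO41

Shift to the Maidenhead origin (180°W, 90°S): lon 269.75, lat 141.36.
Field: 269.75/20 → 13 → N, 141.36/10 → 14 → O; chars NO.
Square: 9.75/2 → 4, 1.36/1 → 1; chars 41.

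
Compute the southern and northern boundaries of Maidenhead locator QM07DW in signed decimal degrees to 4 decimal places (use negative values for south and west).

37.9167, 37.9583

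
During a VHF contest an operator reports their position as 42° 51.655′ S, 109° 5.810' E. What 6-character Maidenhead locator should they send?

Offset from 180°W / 90°S: lon 289.0968°, lat 47.1391°.
Field: lon ⌊289.0968/20⌋ = 14 → O; lat ⌊47.1391/10⌋ = 4 → E.
Square: lon ⌊9.0968/2⌋ = 4; lat ⌊7.1391/1⌋ = 7.
Subsquare: lon ⌊1.0968/0.0833333⌋ = 13 → n; lat ⌊0.1391/0.0416667⌋ = 3 → d.

OE47nd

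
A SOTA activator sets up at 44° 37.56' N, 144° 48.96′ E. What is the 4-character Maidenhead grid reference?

Add 180° to longitude and 90° to latitude: 324.82, 134.63.
Field: lon ⌊324.82/20⌋ = 16 → Q; lat ⌊134.63/10⌋ = 13 → N.
Square: lon ⌊4.82/2⌋ = 2; lat ⌊4.63/1⌋ = 4.

QN24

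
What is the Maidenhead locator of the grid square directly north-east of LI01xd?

LI11ae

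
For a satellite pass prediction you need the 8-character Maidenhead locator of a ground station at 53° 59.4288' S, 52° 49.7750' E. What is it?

LD66ja92

Shift to the Maidenhead origin (180°W, 90°S): lon 232.82958, lat 36.00952.
Field: 232.82958/20 → 11 → L, 36.00952/10 → 3 → D; chars LD.
Square: 12.82958/2 → 6, 6.00952/1 → 6; chars 66.
Subsquare: 0.82958/0.0833333 → 9 → j, 0.00952/0.0416667 → 0 → a; chars ja.
Extended square: 0.07958/0.00833333 → 9, 0.00952/0.00416667 → 2; chars 92.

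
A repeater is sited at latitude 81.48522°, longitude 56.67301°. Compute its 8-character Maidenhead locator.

Add 180° to longitude and 90° to latitude: 236.67301, 171.48522.
Field: 236.67301/20 → 11 → L, 171.48522/10 → 17 → R; chars LR.
Square: 16.67301/2 → 8, 1.48522/1 → 1; chars 81.
Subsquare: 0.67301/0.0833333 → 8 → i, 0.48522/0.0416667 → 11 → l; chars il.
Extended square: 0.00634/0.00833333 → 0, 0.02689/0.00416667 → 6; chars 06.

LR81il06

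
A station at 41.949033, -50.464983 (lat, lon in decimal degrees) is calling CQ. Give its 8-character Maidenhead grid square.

GN41sw47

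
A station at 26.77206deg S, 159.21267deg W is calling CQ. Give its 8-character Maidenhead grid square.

Offset from 180°W / 90°S: lon 20.78733°, lat 63.22794°.
Field (20°×10°, letters A–R): lon ⌊20.78733/20⌋ = 1 → B; lat ⌊63.22794/10⌋ = 6 → G.
Square (2°×1°, digits 0–9): lon ⌊0.78733/2⌋ = 0; lat ⌊3.22794/1⌋ = 3.
Subsquare (5′×2.5′, letters a–x): lon ⌊0.78733/0.0833333⌋ = 9 → j; lat ⌊0.22794/0.0416667⌋ = 5 → f.
Extended square (30″×15″, digits 0–9): lon ⌊0.03733/0.00833333⌋ = 4; lat ⌊0.01961/0.00416667⌋ = 4.

BG03jf44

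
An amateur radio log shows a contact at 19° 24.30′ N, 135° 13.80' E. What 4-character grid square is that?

Add 180° to longitude and 90° to latitude: 315.23, 109.41.
Field: 315.23/20 → 15 → P, 109.41/10 → 10 → K; chars PK.
Square: 15.23/2 → 7, 9.41/1 → 9; chars 79.

PK79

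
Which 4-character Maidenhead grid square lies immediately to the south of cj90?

Latitude square 0; −1 → -1, wraps to 9, carry into field.
Latitude field J = 9; −1 → 8 = I.
The longitude characters are unchanged.

CI99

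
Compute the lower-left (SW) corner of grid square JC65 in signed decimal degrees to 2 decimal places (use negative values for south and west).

Field J=9, C=2: +9·20° lon, +2·10° lat → SW at lon 0°, lat -70°.
Square 6, 5: +6·2° lon, +5·1° lat → SW at lon 12°, lat -65°.
latitude -65.00, longitude 12.00.

-65.00, 12.00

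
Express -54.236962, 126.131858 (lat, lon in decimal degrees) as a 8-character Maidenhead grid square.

PD35bs53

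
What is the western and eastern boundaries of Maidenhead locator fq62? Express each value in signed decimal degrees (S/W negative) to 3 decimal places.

-68.000, -66.000

Field F=5, Q=16: +5·20° lon, +16·10° lat → SW at lon -80°, lat 70°.
Square 6, 2: +6·2° lon, +2·1° lat → SW at lon -68°, lat 72°.
Cell spans 2° lon × 1° lat.
west -68.000, east -66.000.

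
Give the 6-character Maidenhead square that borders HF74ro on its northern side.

Latitude subsquare o = 14; +1 → 15 = p.
The longitude characters are unchanged.

HF74rp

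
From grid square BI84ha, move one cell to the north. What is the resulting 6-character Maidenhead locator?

BI84hb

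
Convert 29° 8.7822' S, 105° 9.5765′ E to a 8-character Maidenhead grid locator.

OG20nu94

Shift to the Maidenhead origin (180°W, 90°S): lon 285.15961, lat 60.85363.
Field: 285.15961/20 → 14 → O, 60.85363/10 → 6 → G; chars OG.
Square: 5.15961/2 → 2, 0.85363/1 → 0; chars 20.
Subsquare: 1.15961/0.0833333 → 13 → n, 0.85363/0.0416667 → 20 → u; chars nu.
Extended square: 0.07627/0.00833333 → 9, 0.02030/0.00416667 → 4; chars 94.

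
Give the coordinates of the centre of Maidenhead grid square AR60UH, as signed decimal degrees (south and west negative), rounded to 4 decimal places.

Field A=0, R=17: +0·20° lon, +17·10° lat → SW at lon -180°, lat 80°.
Square 6, 0: +6·2° lon, +0·1° lat → SW at lon -168°, lat 80°.
Subsquare u=20, h=7: +20·0.0833333° lon, +7·0.0416667° lat → SW at lon -166.333°, lat 80.2917°.
Cell spans 0.0833333° lon × 0.0416667° lat. Centre is SW corner plus half of each.
latitude 80.3125, longitude -166.2917.

80.3125, -166.2917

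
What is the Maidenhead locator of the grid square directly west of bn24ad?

Longitude subsquare a = 0; −1 → -1, wraps to 23 = x, carry into square.
Longitude square 2; −1 → 1.
The latitude characters are unchanged.

BN14xd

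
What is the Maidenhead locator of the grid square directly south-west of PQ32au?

PQ22xt

Longitude subsquare a = 0; −1 → -1, wraps to 23 = x, carry into square.
Longitude square 3; −1 → 2.
Latitude subsquare u = 20; −1 → 19 = t.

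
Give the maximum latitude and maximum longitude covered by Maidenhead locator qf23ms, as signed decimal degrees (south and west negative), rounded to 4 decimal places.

Field Q=16, F=5: +16·20° lon, +5·10° lat → SW at lon 140°, lat -40°.
Square 2, 3: +2·2° lon, +3·1° lat → SW at lon 144°, lat -37°.
Subsquare m=12, s=18: +12·0.0833333° lon, +18·0.0416667° lat → SW at lon 145°, lat -36.25°.
Cell spans 0.0833333° lon × 0.0416667° lat. NE corner is SW corner plus one full cell.
latitude -36.2083, longitude 145.0833.

-36.2083, 145.0833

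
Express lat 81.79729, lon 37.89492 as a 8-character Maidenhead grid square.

KR81wt71

Shift to the Maidenhead origin (180°W, 90°S): lon 217.89492, lat 171.79729.
Field: 217.89492/20 → 10 → K, 171.79729/10 → 17 → R; chars KR.
Square: 17.89492/2 → 8, 1.79729/1 → 1; chars 81.
Subsquare: 1.89492/0.0833333 → 22 → w, 0.79729/0.0416667 → 19 → t; chars wt.
Extended square: 0.06159/0.00833333 → 7, 0.00562/0.00416667 → 1; chars 71.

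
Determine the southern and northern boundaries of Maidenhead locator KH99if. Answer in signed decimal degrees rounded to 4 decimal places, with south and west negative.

-10.7917, -10.7500

Field K=10, H=7: +10·20° lon, +7·10° lat → SW at lon 20°, lat -20°.
Square 9, 9: +9·2° lon, +9·1° lat → SW at lon 38°, lat -11°.
Subsquare i=8, f=5: +8·0.0833333° lon, +5·0.0416667° lat → SW at lon 38.6667°, lat -10.7917°.
Cell spans 0.0833333° lon × 0.0416667° lat.
south -10.7917, north -10.7500.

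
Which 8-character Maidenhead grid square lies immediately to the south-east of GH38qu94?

GH38ru03

Longitude extended square 9; +1 → 10, wraps to 0, carry into subsquare.
Longitude subsquare q = 16; +1 → 17 = r.
Latitude extended square 4; −1 → 3.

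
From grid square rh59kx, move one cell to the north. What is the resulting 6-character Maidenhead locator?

RI50ka

Latitude subsquare x = 23; +1 → 24, wraps to 0 = a, carry into square.
Latitude square 9; +1 → 10, wraps to 0, carry into field.
Latitude field H = 7; +1 → 8 = I.
The longitude characters are unchanged.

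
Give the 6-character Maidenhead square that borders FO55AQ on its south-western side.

FO45xp

Longitude subsquare a = 0; −1 → -1, wraps to 23 = x, carry into square.
Longitude square 5; −1 → 4.
Latitude subsquare q = 16; −1 → 15 = p.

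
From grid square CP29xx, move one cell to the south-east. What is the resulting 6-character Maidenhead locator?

CP39aw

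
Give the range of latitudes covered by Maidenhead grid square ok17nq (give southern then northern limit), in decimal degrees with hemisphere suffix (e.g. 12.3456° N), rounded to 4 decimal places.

17.6667° N, 17.7083° N

Field O=14, K=10: +14·20° lon, +10·10° lat → SW at lon 100°, lat 10°.
Square 1, 7: +1·2° lon, +7·1° lat → SW at lon 102°, lat 17°.
Subsquare n=13, q=16: +13·0.0833333° lon, +16·0.0416667° lat → SW at lon 103.083°, lat 17.6667°.
Cell spans 0.0833333° lon × 0.0416667° lat.
south 17.6667° N, north 17.7083° N.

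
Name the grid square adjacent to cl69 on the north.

Latitude square 9; +1 → 10, wraps to 0, carry into field.
Latitude field L = 11; +1 → 12 = M.
The longitude characters are unchanged.

CM60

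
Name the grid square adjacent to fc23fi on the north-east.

FC23gj

Longitude subsquare f = 5; +1 → 6 = g.
Latitude subsquare i = 8; +1 → 9 = j.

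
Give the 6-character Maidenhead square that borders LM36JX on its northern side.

LM37ja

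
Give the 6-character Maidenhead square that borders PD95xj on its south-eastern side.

QD05ai

Longitude subsquare x = 23; +1 → 24, wraps to 0 = a, carry into square.
Longitude square 9; +1 → 10, wraps to 0, carry into field.
Longitude field P = 15; +1 → 16 = Q.
Latitude subsquare j = 9; −1 → 8 = i.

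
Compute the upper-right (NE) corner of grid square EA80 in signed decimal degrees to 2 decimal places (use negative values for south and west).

Field E=4, A=0: +4·20° lon, +0·10° lat → SW at lon -100°, lat -90°.
Square 8, 0: +8·2° lon, +0·1° lat → SW at lon -84°, lat -90°.
Cell spans 2° lon × 1° lat. NE corner is SW corner plus one full cell.
latitude -89.00, longitude -82.00.

-89.00, -82.00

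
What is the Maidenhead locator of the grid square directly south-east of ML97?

NL06

Longitude square 9; +1 → 10, wraps to 0, carry into field.
Longitude field M = 12; +1 → 13 = N.
Latitude square 7; −1 → 6.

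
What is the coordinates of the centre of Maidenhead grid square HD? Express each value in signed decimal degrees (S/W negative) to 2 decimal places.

Field H=7, D=3: +7·20° lon, +3·10° lat → SW at lon -40°, lat -60°.
Cell spans 20° lon × 10° lat. Centre is SW corner plus half of each.
latitude -55.00, longitude -30.00.

-55.00, -30.00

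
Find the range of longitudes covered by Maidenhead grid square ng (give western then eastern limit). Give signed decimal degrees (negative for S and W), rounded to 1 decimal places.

80.0, 100.0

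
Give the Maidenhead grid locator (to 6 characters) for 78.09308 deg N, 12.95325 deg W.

IQ38mc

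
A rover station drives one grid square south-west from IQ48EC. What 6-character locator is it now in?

IQ48db

Longitude subsquare e = 4; −1 → 3 = d.
Latitude subsquare c = 2; −1 → 1 = b.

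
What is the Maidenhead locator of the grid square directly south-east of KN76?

Longitude square 7; +1 → 8.
Latitude square 6; −1 → 5.

KN85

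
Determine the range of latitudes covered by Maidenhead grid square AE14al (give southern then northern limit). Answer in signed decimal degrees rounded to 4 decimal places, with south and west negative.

-45.5417, -45.5000

Field A=0, E=4: +0·20° lon, +4·10° lat → SW at lon -180°, lat -50°.
Square 1, 4: +1·2° lon, +4·1° lat → SW at lon -178°, lat -46°.
Subsquare a=0, l=11: +0·0.0833333° lon, +11·0.0416667° lat → SW at lon -178°, lat -45.5417°.
Cell spans 0.0833333° lon × 0.0416667° lat.
south -45.5417, north -45.5000.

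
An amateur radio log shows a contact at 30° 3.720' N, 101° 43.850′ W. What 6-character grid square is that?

DM90db

Offset from 180°W / 90°S: lon 78.2692°, lat 120.0620°.
Field: lon ⌊78.2692/20⌋ = 3 → D; lat ⌊120.0620/10⌋ = 12 → M.
Square: lon ⌊18.2692/2⌋ = 9; lat ⌊0.0620/1⌋ = 0.
Subsquare: lon ⌊0.2692/0.0833333⌋ = 3 → d; lat ⌊0.0620/0.0416667⌋ = 1 → b.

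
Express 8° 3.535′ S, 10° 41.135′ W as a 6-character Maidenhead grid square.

Add 180° to longitude and 90° to latitude: 169.3144, 81.9411.
Field: 169.3144/20 → 8 → I, 81.9411/10 → 8 → I; chars II.
Square: 9.3144/2 → 4, 1.9411/1 → 1; chars 41.
Subsquare: 1.3144/0.0833333 → 15 → p, 0.9411/0.0416667 → 22 → w; chars pw.

II41pw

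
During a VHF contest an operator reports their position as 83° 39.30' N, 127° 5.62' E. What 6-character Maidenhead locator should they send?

Offset from 180°W / 90°S: lon 307.0937°, lat 173.6550°.
Field: lon ⌊307.0937/20⌋ = 15 → P; lat ⌊173.6550/10⌋ = 17 → R.
Square: lon ⌊7.0937/2⌋ = 3; lat ⌊3.6550/1⌋ = 3.
Subsquare: lon ⌊1.0937/0.0833333⌋ = 13 → n; lat ⌊0.6550/0.0416667⌋ = 15 → p.

PR33np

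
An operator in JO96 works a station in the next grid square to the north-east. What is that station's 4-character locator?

KO07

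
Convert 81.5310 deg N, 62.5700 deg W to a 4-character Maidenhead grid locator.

Add 180° to longitude and 90° to latitude: 117.43, 171.53.
Field: lon ⌊117.43/20⌋ = 5 → F; lat ⌊171.53/10⌋ = 17 → R.
Square: lon ⌊17.43/2⌋ = 8; lat ⌊1.53/1⌋ = 1.

FR81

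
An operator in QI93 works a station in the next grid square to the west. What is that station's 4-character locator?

QI83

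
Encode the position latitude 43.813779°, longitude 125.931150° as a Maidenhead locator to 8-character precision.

PN23xt15

Shift to the Maidenhead origin (180°W, 90°S): lon 305.93115, lat 133.81378.
Field: 305.93115/20 → 15 → P, 133.81378/10 → 13 → N; chars PN.
Square: 5.93115/2 → 2, 3.81378/1 → 3; chars 23.
Subsquare: 1.93115/0.0833333 → 23 → x, 0.81378/0.0416667 → 19 → t; chars xt.
Extended square: 0.01448/0.00833333 → 1, 0.02211/0.00416667 → 5; chars 15.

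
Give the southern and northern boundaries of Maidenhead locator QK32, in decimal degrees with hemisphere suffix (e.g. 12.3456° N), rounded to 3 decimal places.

12.000° N, 13.000° N

Field Q=16, K=10: +16·20° lon, +10·10° lat → SW at lon 140°, lat 10°.
Square 3, 2: +3·2° lon, +2·1° lat → SW at lon 146°, lat 12°.
Cell spans 2° lon × 1° lat.
south 12.000° N, north 13.000° N.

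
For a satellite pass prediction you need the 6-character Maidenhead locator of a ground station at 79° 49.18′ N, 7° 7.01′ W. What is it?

IQ69kt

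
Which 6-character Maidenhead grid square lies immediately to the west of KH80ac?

Longitude subsquare a = 0; −1 → -1, wraps to 23 = x, carry into square.
Longitude square 8; −1 → 7.
The latitude characters are unchanged.

KH70xc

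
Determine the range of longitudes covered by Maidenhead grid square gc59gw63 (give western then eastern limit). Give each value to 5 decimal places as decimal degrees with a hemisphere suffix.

49.45000° W, 49.44167° W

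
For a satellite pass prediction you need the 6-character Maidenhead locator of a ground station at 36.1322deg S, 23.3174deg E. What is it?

Shift to the Maidenhead origin (180°W, 90°S): lon 203.3174, lat 53.8678.
Field: lon ⌊203.3174/20⌋ = 10 → K; lat ⌊53.8678/10⌋ = 5 → F.
Square: lon ⌊3.3174/2⌋ = 1; lat ⌊3.8678/1⌋ = 3.
Subsquare: lon ⌊1.3174/0.0833333⌋ = 15 → p; lat ⌊0.8678/0.0416667⌋ = 20 → u.

KF13pu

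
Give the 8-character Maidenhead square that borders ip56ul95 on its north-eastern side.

Longitude extended square 9; +1 → 10, wraps to 0, carry into subsquare.
Longitude subsquare u = 20; +1 → 21 = v.
Latitude extended square 5; +1 → 6.

IP56vl06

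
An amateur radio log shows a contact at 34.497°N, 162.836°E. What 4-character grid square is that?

Add 180° to longitude and 90° to latitude: 342.84, 124.50.
Field: 342.84/20 → 17 → R, 124.50/10 → 12 → M; chars RM.
Square: 2.84/2 → 1, 4.50/1 → 4; chars 14.

RM14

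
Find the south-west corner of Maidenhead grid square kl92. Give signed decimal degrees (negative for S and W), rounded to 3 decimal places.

Field K=10, L=11: +10·20° lon, +11·10° lat → SW at lon 20°, lat 20°.
Square 9, 2: +9·2° lon, +2·1° lat → SW at lon 38°, lat 22°.
latitude 22.000, longitude 38.000.

22.000, 38.000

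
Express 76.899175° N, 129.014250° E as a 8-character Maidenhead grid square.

Offset from 180°W / 90°S: lon 309.01425°, lat 166.89918°.
Field (20°×10°, letters A–R): lon ⌊309.01425/20⌋ = 15 → P; lat ⌊166.89918/10⌋ = 16 → Q.
Square (2°×1°, digits 0–9): lon ⌊9.01425/2⌋ = 4; lat ⌊6.89918/1⌋ = 6.
Subsquare (5′×2.5′, letters a–x): lon ⌊1.01425/0.0833333⌋ = 12 → m; lat ⌊0.89918/0.0416667⌋ = 21 → v.
Extended square (30″×15″, digits 0–9): lon ⌊0.01425/0.00833333⌋ = 1; lat ⌊0.02418/0.00416667⌋ = 5.

PQ46mv15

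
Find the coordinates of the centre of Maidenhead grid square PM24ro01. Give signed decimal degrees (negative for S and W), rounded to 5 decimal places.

34.58958, 125.42083

Field P=15, M=12: +15·20° lon, +12·10° lat → SW at lon 120°, lat 30°.
Square 2, 4: +2·2° lon, +4·1° lat → SW at lon 124°, lat 34°.
Subsquare r=17, o=14: +17·0.0833333° lon, +14·0.0416667° lat → SW at lon 125.417°, lat 34.5833°.
Extended square 0, 1: +0·0.00833333° lon, +1·0.00416667° lat → SW at lon 125.417°, lat 34.5875°.
Cell spans 0.00833333° lon × 0.00416667° lat. Centre is SW corner plus half of each.
latitude 34.58958, longitude 125.42083.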